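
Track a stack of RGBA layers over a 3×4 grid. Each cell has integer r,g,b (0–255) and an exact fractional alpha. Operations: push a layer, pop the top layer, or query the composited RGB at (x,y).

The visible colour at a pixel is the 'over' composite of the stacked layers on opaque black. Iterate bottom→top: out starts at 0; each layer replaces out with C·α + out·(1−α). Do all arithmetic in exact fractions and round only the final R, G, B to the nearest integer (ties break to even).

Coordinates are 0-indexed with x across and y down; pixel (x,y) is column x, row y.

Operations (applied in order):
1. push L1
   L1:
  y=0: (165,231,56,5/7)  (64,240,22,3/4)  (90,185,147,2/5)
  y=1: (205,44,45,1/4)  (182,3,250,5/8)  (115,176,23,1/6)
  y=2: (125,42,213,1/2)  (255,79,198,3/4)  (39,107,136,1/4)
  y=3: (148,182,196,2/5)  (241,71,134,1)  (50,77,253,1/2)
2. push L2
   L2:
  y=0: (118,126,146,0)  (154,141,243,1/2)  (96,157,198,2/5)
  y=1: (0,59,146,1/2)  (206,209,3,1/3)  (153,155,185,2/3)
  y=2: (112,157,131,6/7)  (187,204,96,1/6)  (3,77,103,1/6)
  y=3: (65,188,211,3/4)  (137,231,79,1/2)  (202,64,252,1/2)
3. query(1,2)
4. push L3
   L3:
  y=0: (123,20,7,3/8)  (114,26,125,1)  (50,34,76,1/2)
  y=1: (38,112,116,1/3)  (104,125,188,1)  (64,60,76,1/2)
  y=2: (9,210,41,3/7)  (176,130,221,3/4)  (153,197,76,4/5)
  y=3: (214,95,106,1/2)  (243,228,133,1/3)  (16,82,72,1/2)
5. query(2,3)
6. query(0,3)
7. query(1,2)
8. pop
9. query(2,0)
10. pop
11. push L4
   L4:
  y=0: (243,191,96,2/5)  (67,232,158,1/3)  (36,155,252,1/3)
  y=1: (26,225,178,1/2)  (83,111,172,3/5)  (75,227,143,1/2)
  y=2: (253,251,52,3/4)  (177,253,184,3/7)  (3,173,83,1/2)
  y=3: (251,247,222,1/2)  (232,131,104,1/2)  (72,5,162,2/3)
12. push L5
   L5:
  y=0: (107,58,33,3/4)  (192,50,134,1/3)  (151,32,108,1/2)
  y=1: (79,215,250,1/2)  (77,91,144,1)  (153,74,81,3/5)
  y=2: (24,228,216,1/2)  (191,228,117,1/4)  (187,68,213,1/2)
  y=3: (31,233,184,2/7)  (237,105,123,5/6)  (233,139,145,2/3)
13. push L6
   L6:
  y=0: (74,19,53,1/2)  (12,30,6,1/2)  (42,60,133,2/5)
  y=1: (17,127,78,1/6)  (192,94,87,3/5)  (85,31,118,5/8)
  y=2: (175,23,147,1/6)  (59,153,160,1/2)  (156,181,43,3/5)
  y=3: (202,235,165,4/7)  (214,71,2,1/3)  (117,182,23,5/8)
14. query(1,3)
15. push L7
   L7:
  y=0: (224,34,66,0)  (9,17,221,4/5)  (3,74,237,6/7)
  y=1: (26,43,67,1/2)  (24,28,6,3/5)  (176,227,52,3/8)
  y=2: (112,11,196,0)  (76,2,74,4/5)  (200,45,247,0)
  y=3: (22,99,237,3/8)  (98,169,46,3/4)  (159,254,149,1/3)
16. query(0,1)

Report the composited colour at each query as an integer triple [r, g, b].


(1,2) stack=L1,L2; from [0,0,0]:
L1 α=3/4: [765/4, 237/4, 297/2]
L2 α=1/6: [4573/24, 667/8, 559/4]
rounded: [191, 83, 140]

query (2,3) [L1,L2,L3] — begin 0,0,0
L1 α=1/2: [25, 77/2, 253/2]
L2 α=1/2: [227/2, 205/4, 757/4]
L3 α=1/2: [259/4, 533/8, 1045/8]
rounded: [65, 67, 131]

query (0,3) [L1,L2,L3] — begin 0,0,0
L1 α=2/5: [296/5, 364/5, 392/5]
L2 α=3/4: [1271/20, 796/5, 3557/20]
L3 α=1/2: [5551/40, 1271/10, 5677/40]
→ [139, 127, 142]

at x=1,y=2 over L1,L2,L3:
after L1 α=3/4: [765/4, 237/4, 297/2]
after L2 α=1/6: [4573/24, 667/8, 559/4]
after L3 α=3/4: [17245/96, 3787/32, 3211/16]
rounded: [180, 118, 201]

(2,0) stack=L1,L2; from [0,0,0]:
after L1 α=2/5: [36, 74, 294/5]
after L2 α=2/5: [60, 536/5, 2862/25]
= [60, 107, 114]

at x=1,y=3 over L1,L4,L5,L6:
+L1 (α=1) → [241, 71, 134]
+L4 (α=1/2) → [473/2, 101, 119]
+L5 (α=5/6) → [2843/12, 313/3, 367/3]
+L6 (α=1/3) → [4127/18, 839/9, 740/9]
→ [229, 93, 82]

query (0,1) [L1,L4,L5,L6,L7] — begin 0,0,0
+L1 (α=1/4) → [205/4, 11, 45/4]
+L4 (α=1/2) → [309/8, 118, 757/8]
+L5 (α=1/2) → [941/16, 333/2, 2757/16]
+L6 (α=1/6) → [1659/32, 1919/12, 5011/32]
+L7 (α=1/2) → [2491/64, 2435/24, 7155/64]
= [39, 101, 112]


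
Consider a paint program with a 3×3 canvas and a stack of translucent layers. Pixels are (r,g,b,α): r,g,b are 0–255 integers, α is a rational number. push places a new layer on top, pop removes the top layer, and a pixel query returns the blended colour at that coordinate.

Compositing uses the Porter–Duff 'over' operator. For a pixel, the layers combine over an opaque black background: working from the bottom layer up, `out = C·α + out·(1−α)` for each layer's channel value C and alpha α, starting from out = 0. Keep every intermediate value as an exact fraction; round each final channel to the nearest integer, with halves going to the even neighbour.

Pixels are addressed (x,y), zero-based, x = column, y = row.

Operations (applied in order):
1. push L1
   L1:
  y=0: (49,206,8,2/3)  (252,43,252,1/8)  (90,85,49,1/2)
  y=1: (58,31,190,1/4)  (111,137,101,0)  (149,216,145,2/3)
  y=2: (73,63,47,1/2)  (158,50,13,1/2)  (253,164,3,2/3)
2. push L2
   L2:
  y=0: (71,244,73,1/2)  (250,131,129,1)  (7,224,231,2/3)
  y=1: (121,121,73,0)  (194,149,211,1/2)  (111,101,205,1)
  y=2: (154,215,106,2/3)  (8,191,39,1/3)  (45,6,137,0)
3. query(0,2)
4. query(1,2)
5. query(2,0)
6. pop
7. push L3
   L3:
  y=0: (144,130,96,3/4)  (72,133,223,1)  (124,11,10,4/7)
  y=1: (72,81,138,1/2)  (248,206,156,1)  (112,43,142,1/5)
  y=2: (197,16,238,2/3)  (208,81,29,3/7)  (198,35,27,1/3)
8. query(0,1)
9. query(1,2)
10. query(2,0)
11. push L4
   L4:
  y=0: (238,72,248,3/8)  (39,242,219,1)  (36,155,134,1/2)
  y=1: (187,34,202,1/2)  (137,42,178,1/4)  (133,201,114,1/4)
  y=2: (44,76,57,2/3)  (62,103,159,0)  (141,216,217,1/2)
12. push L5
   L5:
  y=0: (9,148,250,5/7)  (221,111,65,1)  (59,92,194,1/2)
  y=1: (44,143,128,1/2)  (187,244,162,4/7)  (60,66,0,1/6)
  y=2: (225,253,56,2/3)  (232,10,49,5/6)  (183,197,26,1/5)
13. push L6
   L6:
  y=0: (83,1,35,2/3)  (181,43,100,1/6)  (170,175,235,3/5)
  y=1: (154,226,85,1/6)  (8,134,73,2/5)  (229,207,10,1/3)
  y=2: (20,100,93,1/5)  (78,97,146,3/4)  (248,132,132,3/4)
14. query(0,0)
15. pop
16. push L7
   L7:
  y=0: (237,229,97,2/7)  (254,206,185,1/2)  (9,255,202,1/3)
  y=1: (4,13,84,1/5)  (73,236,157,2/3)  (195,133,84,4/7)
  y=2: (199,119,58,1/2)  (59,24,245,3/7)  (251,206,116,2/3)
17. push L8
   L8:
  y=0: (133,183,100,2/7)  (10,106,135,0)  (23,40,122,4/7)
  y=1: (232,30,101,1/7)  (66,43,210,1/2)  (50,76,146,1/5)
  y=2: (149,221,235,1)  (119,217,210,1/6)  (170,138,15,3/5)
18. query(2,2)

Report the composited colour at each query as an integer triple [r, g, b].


at x=0,y=2 over L1,L2:
after L1 α=1/2: [73/2, 63/2, 47/2]
after L2 α=2/3: [689/6, 923/6, 157/2]
= [115, 154, 78]

(1,2) stack=L1,L2; from [0,0,0]:
after L1 α=1/2: [79, 25, 13/2]
after L2 α=1/3: [166/3, 241/3, 52/3]
= [55, 80, 17]

at x=2,y=0 over L1,L2:
+L1 (α=1/2) → [45, 85/2, 49/2]
+L2 (α=2/3) → [59/3, 327/2, 973/6]
rounded: [20, 164, 162]

query (0,1) [L1,L3] — begin 0,0,0
after L1 α=1/4: [29/2, 31/4, 95/2]
after L3 α=1/2: [173/4, 355/8, 371/4]
rounded: [43, 44, 93]

at x=1,y=2 over L1,L3:
+L1 (α=1/2) → [79, 25, 13/2]
+L3 (α=3/7) → [940/7, 49, 113/7]
= [134, 49, 16]

at x=2,y=0 over L1,L3:
L1 α=1/2: [45, 85/2, 49/2]
L3 α=4/7: [631/7, 49/2, 227/14]
= [90, 24, 16]

at x=0,y=0 over L1,L3,L4,L5,L6:
after L1 α=2/3: [98/3, 412/3, 16/3]
after L3 α=3/4: [697/6, 791/6, 220/3]
after L4 α=3/8: [7769/48, 5251/48, 833/6]
after L5 α=5/7: [8849/168, 23011/168, 4583/21]
after L6 α=2/3: [36737/504, 23347/504, 6053/63]
rounded: [73, 46, 96]

at x=2,y=2 over L1,L3,L4,L5,L7,L8:
+L1 (α=2/3) → [506/3, 328/3, 2]
+L3 (α=1/3) → [1606/9, 761/9, 31/3]
+L4 (α=1/2) → [2875/18, 2705/18, 341/3]
+L5 (α=1/5) → [7397/45, 7183/45, 1442/15]
+L7 (α=2/3) → [29987/135, 25723/135, 4922/45]
+L8 (α=3/5) → [128824/675, 107336/675, 11869/225]
= [191, 159, 53]


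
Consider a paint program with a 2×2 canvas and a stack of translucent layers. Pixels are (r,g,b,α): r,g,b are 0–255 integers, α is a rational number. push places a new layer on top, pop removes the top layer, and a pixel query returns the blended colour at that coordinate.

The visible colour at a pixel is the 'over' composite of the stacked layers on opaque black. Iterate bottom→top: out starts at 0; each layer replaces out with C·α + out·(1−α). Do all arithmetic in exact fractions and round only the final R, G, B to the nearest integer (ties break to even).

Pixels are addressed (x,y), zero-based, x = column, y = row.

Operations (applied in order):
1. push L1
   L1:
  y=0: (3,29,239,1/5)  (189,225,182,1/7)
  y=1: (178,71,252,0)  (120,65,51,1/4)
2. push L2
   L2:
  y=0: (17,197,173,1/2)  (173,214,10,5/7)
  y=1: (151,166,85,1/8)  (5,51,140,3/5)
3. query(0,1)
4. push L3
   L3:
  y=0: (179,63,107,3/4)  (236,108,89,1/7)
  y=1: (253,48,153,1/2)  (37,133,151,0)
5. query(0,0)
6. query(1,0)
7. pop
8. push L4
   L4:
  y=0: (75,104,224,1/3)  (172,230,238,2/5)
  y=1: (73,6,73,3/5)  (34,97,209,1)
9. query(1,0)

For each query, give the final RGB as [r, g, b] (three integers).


at x=0,y=1 over L1,L2:
after L1 α=0: [0, 0, 0]
after L2 α=1/8: [151/8, 83/4, 85/8]
→ [19, 21, 11]

(0,0) stack=L1,L2,L3; from [0,0,0]:
L1 α=1/5: [3/5, 29/5, 239/5]
L2 α=1/2: [44/5, 507/5, 552/5]
L3 α=3/4: [2729/20, 363/5, 2157/20]
= [136, 73, 108]

(1,0) stack=L1,L2,L3; from [0,0,0]:
+L1 (α=1/7) → [27, 225/7, 26]
+L2 (α=5/7) → [919/7, 7940/49, 102/7]
+L3 (α=1/7) → [7166/49, 52932/343, 1235/49]
→ [146, 154, 25]

at x=1,y=0 over L1,L2,L4:
after L1 α=1/7: [27, 225/7, 26]
after L2 α=5/7: [919/7, 7940/49, 102/7]
after L4 α=2/5: [1033/7, 9272/49, 3638/35]
→ [148, 189, 104]


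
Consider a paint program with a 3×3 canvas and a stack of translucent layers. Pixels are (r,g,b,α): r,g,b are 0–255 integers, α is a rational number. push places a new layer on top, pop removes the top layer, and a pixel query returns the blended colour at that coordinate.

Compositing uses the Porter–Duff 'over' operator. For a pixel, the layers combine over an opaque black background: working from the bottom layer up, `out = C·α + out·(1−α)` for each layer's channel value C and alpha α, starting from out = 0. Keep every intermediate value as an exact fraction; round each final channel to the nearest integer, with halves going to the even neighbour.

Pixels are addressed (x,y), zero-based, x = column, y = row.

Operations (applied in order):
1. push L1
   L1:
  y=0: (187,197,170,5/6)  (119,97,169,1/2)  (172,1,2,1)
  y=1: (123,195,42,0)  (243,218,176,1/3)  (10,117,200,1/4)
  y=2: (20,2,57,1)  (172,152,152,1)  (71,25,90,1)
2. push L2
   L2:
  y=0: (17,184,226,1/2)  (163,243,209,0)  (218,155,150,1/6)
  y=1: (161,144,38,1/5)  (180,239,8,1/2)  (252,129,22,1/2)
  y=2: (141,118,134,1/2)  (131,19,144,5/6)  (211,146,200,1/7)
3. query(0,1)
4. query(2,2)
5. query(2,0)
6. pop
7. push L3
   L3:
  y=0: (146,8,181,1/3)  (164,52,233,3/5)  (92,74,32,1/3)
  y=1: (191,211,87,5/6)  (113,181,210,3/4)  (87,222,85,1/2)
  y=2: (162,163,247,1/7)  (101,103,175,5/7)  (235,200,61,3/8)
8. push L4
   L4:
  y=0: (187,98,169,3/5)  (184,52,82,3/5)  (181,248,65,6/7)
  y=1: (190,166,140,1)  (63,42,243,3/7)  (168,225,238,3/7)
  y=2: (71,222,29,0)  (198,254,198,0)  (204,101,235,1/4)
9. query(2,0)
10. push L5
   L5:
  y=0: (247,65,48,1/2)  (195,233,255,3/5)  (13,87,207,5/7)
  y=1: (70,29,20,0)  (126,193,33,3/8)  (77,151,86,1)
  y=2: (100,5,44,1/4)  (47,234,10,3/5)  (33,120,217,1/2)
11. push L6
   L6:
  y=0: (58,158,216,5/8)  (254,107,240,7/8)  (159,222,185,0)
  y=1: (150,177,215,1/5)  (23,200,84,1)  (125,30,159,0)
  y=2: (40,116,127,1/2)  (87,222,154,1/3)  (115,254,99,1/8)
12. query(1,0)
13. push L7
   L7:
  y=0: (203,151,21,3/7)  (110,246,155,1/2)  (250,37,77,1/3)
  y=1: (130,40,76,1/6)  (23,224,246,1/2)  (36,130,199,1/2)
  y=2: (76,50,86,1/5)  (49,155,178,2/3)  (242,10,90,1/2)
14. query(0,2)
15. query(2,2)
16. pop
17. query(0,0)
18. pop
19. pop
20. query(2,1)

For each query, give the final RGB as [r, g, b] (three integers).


query (0,1) [L1,L2] — begin 0,0,0
+L1 (α=0) → [0, 0, 0]
+L2 (α=1/5) → [161/5, 144/5, 38/5]
→ [32, 29, 8]

query (2,2) [L1,L2] — begin 0,0,0
after L1 α=1: [71, 25, 90]
after L2 α=1/7: [91, 296/7, 740/7]
rounded: [91, 42, 106]

at x=2,y=0 over L1,L2:
+L1 (α=1) → [172, 1, 2]
+L2 (α=1/6) → [539/3, 80/3, 80/3]
= [180, 27, 27]

at x=2,y=0 over L1,L3,L4:
L1 α=1: [172, 1, 2]
L3 α=1/3: [436/3, 76/3, 12]
L4 α=6/7: [3694/21, 4540/21, 402/7]
→ [176, 216, 57]

at x=1,y=0 over L1,L3,L4,L5,L6:
+L1 (α=1/2) → [119/2, 97/2, 169/2]
+L3 (α=3/5) → [611/5, 253/5, 868/5]
+L4 (α=3/5) → [3982/25, 1286/25, 2966/25]
+L5 (α=3/5) → [22589/125, 20047/125, 25057/125]
+L6 (α=7/8) → [244839/1000, 14209/125, 235057/1000]
→ [245, 114, 235]

(0,2) stack=L1,L3,L4,L5,L6,L7; from [0,0,0]:
+L1 (α=1) → [20, 2, 57]
+L3 (α=1/7) → [282/7, 25, 589/7]
+L4 (α=0) → [282/7, 25, 589/7]
+L5 (α=1/4) → [773/14, 20, 2075/28]
+L6 (α=1/2) → [1333/28, 68, 5631/56]
+L7 (α=1/5) → [373/7, 322/5, 1367/14]
= [53, 64, 98]

(2,2) stack=L1,L3,L4,L5,L6,L7; from [0,0,0]:
after L1 α=1: [71, 25, 90]
after L3 α=3/8: [265/2, 725/8, 633/8]
after L4 α=1/4: [1203/8, 2983/32, 3779/32]
after L5 α=1/2: [1467/16, 6823/64, 10723/64]
after L6 α=1/8: [12109/128, 64017/512, 81397/512]
after L7 α=1/2: [43085/256, 69137/1024, 127477/1024]
rounded: [168, 68, 124]

at x=0,y=0 over L1,L3,L4,L5,L6:
L1 α=5/6: [935/6, 985/6, 425/3]
L3 α=1/3: [1373/9, 1009/9, 1393/9]
L4 α=3/5: [1559/9, 4664/45, 7349/45]
L5 α=1/2: [1891/9, 7589/90, 9509/90]
L6 α=5/8: [2761/24, 31289/240, 41909/240]
→ [115, 130, 175]

(2,1) stack=L1,L3,L4; from [0,0,0]:
+L1 (α=1/4) → [5/2, 117/4, 50]
+L3 (α=1/2) → [179/4, 1005/8, 135/2]
+L4 (α=3/7) → [683/7, 2355/14, 984/7]
rounded: [98, 168, 141]


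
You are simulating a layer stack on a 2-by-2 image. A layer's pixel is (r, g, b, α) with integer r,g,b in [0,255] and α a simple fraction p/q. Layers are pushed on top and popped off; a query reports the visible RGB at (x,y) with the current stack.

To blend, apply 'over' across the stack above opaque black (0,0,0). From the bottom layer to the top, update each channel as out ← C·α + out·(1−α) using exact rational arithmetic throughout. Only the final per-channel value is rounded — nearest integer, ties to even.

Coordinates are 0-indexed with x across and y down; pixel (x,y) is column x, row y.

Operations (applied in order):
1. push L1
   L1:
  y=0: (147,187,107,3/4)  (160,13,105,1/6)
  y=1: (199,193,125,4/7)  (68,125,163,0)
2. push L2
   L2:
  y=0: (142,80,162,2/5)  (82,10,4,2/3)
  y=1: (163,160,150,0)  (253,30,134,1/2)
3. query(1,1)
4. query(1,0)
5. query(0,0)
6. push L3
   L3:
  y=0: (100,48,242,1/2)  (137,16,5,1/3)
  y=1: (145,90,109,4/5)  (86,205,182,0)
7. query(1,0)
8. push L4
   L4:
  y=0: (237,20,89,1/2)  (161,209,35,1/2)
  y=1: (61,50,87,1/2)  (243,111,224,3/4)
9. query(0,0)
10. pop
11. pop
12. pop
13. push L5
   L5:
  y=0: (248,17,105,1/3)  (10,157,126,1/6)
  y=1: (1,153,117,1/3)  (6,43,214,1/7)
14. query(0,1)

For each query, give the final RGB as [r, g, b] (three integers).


at x=1,y=1 over L1,L2:
+L1 (α=0) → [0, 0, 0]
+L2 (α=1/2) → [253/2, 15, 67]
= [126, 15, 67]

query (1,0) [L1,L2] — begin 0,0,0
L1 α=1/6: [80/3, 13/6, 35/2]
L2 α=2/3: [572/9, 133/18, 17/2]
= [64, 7, 8]

at x=0,y=0 over L1,L2:
+L1 (α=3/4) → [441/4, 561/4, 321/4]
+L2 (α=2/5) → [2459/20, 2323/20, 2259/20]
→ [123, 116, 113]

query (1,0) [L1,L2,L3] — begin 0,0,0
+L1 (α=1/6) → [80/3, 13/6, 35/2]
+L2 (α=2/3) → [572/9, 133/18, 17/2]
+L3 (α=1/3) → [2377/27, 277/27, 22/3]
= [88, 10, 7]

at x=0,y=0 over L1,L2,L3,L4:
+L1 (α=3/4) → [441/4, 561/4, 321/4]
+L2 (α=2/5) → [2459/20, 2323/20, 2259/20]
+L3 (α=1/2) → [4459/40, 3283/40, 7099/40]
+L4 (α=1/2) → [13939/80, 4083/80, 10659/80]
= [174, 51, 133]

at x=0,y=1 over L1,L5:
after L1 α=4/7: [796/7, 772/7, 500/7]
after L5 α=1/3: [533/7, 2615/21, 1819/21]
→ [76, 125, 87]


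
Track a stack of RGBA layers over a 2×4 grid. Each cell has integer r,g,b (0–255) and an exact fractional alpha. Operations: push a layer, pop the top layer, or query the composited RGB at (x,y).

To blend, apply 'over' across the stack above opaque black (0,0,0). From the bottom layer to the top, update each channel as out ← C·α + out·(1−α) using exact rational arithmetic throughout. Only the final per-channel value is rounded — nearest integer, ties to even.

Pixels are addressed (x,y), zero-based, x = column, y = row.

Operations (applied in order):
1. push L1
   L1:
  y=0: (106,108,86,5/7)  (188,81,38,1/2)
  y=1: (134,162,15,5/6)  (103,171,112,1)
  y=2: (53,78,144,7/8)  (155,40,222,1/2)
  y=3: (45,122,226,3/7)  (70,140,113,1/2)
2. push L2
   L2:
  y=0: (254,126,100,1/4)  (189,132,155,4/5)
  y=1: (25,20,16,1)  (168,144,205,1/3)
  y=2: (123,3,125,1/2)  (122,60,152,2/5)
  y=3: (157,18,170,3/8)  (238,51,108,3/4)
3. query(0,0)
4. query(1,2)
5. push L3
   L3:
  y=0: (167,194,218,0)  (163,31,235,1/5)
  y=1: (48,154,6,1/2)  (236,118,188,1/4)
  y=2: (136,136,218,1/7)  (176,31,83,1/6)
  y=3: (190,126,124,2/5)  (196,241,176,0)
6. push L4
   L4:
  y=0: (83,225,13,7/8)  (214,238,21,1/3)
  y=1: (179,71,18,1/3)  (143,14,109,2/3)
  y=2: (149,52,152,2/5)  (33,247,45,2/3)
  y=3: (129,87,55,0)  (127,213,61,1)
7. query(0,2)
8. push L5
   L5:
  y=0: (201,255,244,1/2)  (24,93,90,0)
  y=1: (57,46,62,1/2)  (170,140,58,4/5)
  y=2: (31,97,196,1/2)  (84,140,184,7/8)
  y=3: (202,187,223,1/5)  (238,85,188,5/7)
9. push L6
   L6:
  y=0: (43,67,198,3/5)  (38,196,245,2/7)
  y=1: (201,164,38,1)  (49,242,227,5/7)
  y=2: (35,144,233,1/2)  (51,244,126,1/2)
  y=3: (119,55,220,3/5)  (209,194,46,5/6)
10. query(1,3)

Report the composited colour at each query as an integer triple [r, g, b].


(0,0) stack=L1,L2; from [0,0,0]:
+L1 (α=5/7) → [530/7, 540/7, 430/7]
+L2 (α=1/4) → [842/7, 1251/14, 995/14]
→ [120, 89, 71]

at x=1,y=2 over L1,L2:
+L1 (α=1/2) → [155/2, 20, 111]
+L2 (α=2/5) → [953/10, 36, 637/5]
= [95, 36, 127]

query (0,2) [L1,L2,L3,L4] — begin 0,0,0
+L1 (α=7/8) → [371/8, 273/4, 126]
+L2 (α=1/2) → [1355/16, 285/8, 251/2]
+L3 (α=1/7) → [5153/56, 1399/28, 971/7]
+L4 (α=2/5) → [32147/280, 7109/140, 5041/35]
rounded: [115, 51, 144]

(1,3) stack=L1,L2,L3,L4,L5,L6; from [0,0,0]:
L1 α=1/2: [35, 70, 113/2]
L2 α=3/4: [749/4, 223/4, 761/8]
L3 α=0: [749/4, 223/4, 761/8]
L4 α=1: [127, 213, 61]
L5 α=5/7: [1444/7, 851/7, 1062/7]
L6 α=5/6: [8759/42, 2547/14, 1336/21]
= [209, 182, 64]


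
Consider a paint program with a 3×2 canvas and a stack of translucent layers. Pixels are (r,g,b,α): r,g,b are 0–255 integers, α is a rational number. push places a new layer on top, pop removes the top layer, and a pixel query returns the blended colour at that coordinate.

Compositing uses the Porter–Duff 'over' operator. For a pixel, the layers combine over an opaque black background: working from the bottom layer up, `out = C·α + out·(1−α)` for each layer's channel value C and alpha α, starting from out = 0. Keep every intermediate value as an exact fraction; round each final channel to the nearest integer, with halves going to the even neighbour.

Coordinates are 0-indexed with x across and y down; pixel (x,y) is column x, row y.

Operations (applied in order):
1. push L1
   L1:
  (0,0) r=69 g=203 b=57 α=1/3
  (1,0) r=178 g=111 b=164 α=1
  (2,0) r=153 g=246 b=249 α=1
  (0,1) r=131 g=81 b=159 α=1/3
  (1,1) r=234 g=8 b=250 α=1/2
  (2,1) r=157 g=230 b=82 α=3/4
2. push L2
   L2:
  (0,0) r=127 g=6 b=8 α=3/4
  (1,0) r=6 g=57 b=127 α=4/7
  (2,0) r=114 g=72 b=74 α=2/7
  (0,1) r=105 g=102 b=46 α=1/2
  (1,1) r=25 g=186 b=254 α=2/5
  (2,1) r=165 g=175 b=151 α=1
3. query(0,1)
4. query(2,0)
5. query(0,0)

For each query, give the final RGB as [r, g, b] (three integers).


query (0,1) [L1,L2] — begin 0,0,0
after L1 α=1/3: [131/3, 27, 53]
after L2 α=1/2: [223/3, 129/2, 99/2]
= [74, 64, 50]

query (2,0) [L1,L2] — begin 0,0,0
L1 α=1: [153, 246, 249]
L2 α=2/7: [993/7, 1374/7, 199]
= [142, 196, 199]

(0,0) stack=L1,L2; from [0,0,0]:
L1 α=1/3: [23, 203/3, 19]
L2 α=3/4: [101, 257/12, 43/4]
rounded: [101, 21, 11]


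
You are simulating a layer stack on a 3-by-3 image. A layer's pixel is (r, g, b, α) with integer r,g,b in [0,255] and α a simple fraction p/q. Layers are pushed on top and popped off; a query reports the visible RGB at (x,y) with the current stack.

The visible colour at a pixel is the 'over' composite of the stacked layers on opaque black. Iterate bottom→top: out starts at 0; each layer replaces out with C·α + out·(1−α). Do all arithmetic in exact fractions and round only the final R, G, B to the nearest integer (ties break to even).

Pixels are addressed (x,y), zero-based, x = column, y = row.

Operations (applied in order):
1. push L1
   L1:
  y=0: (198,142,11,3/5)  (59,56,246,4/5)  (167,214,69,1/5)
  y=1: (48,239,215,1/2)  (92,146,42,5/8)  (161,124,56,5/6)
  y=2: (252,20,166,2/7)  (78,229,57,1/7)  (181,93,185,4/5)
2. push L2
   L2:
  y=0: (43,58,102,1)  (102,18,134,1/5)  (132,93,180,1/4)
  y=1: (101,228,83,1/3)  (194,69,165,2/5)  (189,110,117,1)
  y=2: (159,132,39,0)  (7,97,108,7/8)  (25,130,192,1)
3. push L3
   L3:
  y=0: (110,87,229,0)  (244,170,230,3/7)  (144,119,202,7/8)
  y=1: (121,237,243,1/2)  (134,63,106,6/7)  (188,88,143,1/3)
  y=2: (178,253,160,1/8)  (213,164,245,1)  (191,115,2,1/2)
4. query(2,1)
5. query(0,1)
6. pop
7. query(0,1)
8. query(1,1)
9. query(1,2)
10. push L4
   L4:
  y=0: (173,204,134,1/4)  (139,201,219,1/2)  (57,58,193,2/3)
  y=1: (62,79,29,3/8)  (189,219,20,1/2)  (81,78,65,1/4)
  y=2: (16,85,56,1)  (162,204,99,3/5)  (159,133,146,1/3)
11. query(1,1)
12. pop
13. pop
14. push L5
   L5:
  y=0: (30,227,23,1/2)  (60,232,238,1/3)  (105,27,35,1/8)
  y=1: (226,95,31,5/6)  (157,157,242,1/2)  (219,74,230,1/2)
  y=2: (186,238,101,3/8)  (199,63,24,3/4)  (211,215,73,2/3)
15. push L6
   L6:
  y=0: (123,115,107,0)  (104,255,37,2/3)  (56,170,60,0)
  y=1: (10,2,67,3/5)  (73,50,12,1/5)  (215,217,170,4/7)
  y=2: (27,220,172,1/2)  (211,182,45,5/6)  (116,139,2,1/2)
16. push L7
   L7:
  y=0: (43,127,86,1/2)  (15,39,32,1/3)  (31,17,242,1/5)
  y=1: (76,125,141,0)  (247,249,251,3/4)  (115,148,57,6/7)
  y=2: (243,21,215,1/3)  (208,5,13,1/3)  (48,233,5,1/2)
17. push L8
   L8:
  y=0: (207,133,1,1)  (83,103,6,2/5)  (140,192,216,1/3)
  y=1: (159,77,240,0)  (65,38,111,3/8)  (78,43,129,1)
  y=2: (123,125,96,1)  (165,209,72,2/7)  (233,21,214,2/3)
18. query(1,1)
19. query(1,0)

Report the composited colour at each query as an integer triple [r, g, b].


at x=2,y=1 over L1,L2,L3:
+L1 (α=5/6) → [805/6, 310/3, 140/3]
+L2 (α=1) → [189, 110, 117]
+L3 (α=1/3) → [566/3, 308/3, 377/3]
= [189, 103, 126]

query (0,1) [L1,L2,L3] — begin 0,0,0
after L1 α=1/2: [24, 239/2, 215/2]
after L2 α=1/3: [149/3, 467/3, 298/3]
after L3 α=1/2: [256/3, 589/3, 1027/6]
= [85, 196, 171]

(0,1) stack=L1,L2; from [0,0,0]:
L1 α=1/2: [24, 239/2, 215/2]
L2 α=1/3: [149/3, 467/3, 298/3]
= [50, 156, 99]

at x=1,y=1 over L1,L2:
after L1 α=5/8: [115/2, 365/4, 105/4]
after L2 α=2/5: [1121/10, 1647/20, 327/4]
= [112, 82, 82]

at x=1,y=2 over L1,L2:
+L1 (α=1/7) → [78/7, 229/7, 57/7]
+L2 (α=7/8) → [421/56, 2491/28, 5349/56]
→ [8, 89, 96]

query (1,1) [L1,L2,L4] — begin 0,0,0
+L1 (α=5/8) → [115/2, 365/4, 105/4]
+L2 (α=2/5) → [1121/10, 1647/20, 327/4]
+L4 (α=1/2) → [3011/20, 6027/40, 407/8]
→ [151, 151, 51]

at x=1,y=1 over L1,L5,L6,L7,L8:
L1 α=5/8: [115/2, 365/4, 105/4]
L5 α=1/2: [429/4, 993/8, 1073/8]
L6 α=1/5: [502/5, 1093/10, 1097/10]
L7 α=3/4: [4207/20, 8563/40, 8627/40]
L8 α=3/8: [4987/32, 9475/64, 11291/64]
= [156, 148, 176]

(1,0) stack=L1,L5,L6,L7,L8; from [0,0,0]:
after L1 α=4/5: [236/5, 224/5, 984/5]
after L5 α=1/3: [772/15, 536/5, 3158/15]
after L6 α=2/3: [3892/45, 3086/15, 4268/45]
after L7 α=1/3: [8459/135, 6757/45, 9976/135]
after L8 α=2/5: [15929/225, 9847/75, 10516/225]
rounded: [71, 131, 47]


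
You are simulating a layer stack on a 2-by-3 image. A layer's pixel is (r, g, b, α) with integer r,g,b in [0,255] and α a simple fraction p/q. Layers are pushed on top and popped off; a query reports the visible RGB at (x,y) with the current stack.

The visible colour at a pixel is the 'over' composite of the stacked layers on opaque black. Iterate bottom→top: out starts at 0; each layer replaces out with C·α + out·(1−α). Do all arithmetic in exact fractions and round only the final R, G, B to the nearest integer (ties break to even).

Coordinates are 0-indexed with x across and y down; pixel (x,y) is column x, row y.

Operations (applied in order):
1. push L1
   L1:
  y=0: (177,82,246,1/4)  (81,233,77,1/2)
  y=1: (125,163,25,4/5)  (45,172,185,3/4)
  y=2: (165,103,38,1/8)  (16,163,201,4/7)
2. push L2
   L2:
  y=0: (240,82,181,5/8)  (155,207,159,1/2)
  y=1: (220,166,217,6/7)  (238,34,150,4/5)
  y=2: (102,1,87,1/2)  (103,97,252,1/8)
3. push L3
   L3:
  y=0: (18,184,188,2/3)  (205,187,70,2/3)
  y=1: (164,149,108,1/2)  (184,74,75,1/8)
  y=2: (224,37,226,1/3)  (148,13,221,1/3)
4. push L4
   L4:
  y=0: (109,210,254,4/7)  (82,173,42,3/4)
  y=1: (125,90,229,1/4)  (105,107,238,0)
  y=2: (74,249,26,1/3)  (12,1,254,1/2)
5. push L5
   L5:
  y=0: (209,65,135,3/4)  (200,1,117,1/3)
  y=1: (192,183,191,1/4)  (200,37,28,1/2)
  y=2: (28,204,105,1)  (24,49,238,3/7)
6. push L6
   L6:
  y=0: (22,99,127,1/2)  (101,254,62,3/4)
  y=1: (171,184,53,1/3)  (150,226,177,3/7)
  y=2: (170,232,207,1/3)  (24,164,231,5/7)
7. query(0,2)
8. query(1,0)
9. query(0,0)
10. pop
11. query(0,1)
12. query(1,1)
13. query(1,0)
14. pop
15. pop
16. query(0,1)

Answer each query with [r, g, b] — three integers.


at x=0,y=2 over L1,L2,L3,L4,L5,L6:
L1 α=1/8: [165/8, 103/8, 19/4]
L2 α=1/2: [981/16, 111/16, 367/8]
L3 α=1/3: [2773/24, 407/24, 1271/12]
L4 α=1/3: [3661/36, 3395/36, 1427/18]
L5 α=1: [28, 204, 105]
L6 α=1/3: [226/3, 640/3, 139]
rounded: [75, 213, 139]

(1,0) stack=L1,L2,L3,L4,L5,L6; from [0,0,0]:
after L1 α=1/2: [81/2, 233/2, 77/2]
after L2 α=1/2: [391/4, 647/4, 395/4]
after L3 α=2/3: [677/4, 2143/12, 955/12]
after L4 α=3/4: [1661/16, 8371/48, 2467/48]
after L5 α=1/3: [1087/8, 8395/72, 5275/72]
after L6 α=3/4: [3511/32, 63259/288, 18667/288]
rounded: [110, 220, 65]

query (0,0) [L1,L2,L3,L4,L5,L6] — begin 0,0,0
after L1 α=1/4: [177/4, 41/2, 123/2]
after L2 α=5/8: [5331/32, 943/16, 2179/16]
after L3 α=2/3: [2161/32, 2277/16, 8195/48]
after L4 α=4/7: [20435/224, 20271/112, 3493/16]
after L5 α=3/4: [160883/896, 42111/448, 9973/64]
after L6 α=1/2: [180595/1792, 86463/896, 18101/128]
→ [101, 96, 141]

(0,1) stack=L1,L2,L3,L4,L5; from [0,0,0]:
+L1 (α=4/5) → [100, 652/5, 20]
+L2 (α=6/7) → [1420/7, 5632/35, 1322/7]
+L3 (α=1/2) → [1284/7, 10847/70, 1039/7]
+L4 (α=1/4) → [4727/28, 38841/280, 1180/7]
+L5 (α=1/4) → [19557/112, 167763/1120, 4877/28]
rounded: [175, 150, 174]

(1,1) stack=L1,L2,L3,L4,L5; from [0,0,0]:
+L1 (α=3/4) → [135/4, 129, 555/4]
+L2 (α=4/5) → [3943/20, 53, 591/4]
+L3 (α=1/8) → [31281/160, 445/8, 4437/32]
+L4 (α=0) → [31281/160, 445/8, 4437/32]
+L5 (α=1/2) → [63281/320, 741/16, 5333/64]
→ [198, 46, 83]

(1,0) stack=L1,L2,L3,L4,L5; from [0,0,0]:
+L1 (α=1/2) → [81/2, 233/2, 77/2]
+L2 (α=1/2) → [391/4, 647/4, 395/4]
+L3 (α=2/3) → [677/4, 2143/12, 955/12]
+L4 (α=3/4) → [1661/16, 8371/48, 2467/48]
+L5 (α=1/3) → [1087/8, 8395/72, 5275/72]
= [136, 117, 73]

at x=0,y=1 over L1,L2,L3:
+L1 (α=4/5) → [100, 652/5, 20]
+L2 (α=6/7) → [1420/7, 5632/35, 1322/7]
+L3 (α=1/2) → [1284/7, 10847/70, 1039/7]
rounded: [183, 155, 148]


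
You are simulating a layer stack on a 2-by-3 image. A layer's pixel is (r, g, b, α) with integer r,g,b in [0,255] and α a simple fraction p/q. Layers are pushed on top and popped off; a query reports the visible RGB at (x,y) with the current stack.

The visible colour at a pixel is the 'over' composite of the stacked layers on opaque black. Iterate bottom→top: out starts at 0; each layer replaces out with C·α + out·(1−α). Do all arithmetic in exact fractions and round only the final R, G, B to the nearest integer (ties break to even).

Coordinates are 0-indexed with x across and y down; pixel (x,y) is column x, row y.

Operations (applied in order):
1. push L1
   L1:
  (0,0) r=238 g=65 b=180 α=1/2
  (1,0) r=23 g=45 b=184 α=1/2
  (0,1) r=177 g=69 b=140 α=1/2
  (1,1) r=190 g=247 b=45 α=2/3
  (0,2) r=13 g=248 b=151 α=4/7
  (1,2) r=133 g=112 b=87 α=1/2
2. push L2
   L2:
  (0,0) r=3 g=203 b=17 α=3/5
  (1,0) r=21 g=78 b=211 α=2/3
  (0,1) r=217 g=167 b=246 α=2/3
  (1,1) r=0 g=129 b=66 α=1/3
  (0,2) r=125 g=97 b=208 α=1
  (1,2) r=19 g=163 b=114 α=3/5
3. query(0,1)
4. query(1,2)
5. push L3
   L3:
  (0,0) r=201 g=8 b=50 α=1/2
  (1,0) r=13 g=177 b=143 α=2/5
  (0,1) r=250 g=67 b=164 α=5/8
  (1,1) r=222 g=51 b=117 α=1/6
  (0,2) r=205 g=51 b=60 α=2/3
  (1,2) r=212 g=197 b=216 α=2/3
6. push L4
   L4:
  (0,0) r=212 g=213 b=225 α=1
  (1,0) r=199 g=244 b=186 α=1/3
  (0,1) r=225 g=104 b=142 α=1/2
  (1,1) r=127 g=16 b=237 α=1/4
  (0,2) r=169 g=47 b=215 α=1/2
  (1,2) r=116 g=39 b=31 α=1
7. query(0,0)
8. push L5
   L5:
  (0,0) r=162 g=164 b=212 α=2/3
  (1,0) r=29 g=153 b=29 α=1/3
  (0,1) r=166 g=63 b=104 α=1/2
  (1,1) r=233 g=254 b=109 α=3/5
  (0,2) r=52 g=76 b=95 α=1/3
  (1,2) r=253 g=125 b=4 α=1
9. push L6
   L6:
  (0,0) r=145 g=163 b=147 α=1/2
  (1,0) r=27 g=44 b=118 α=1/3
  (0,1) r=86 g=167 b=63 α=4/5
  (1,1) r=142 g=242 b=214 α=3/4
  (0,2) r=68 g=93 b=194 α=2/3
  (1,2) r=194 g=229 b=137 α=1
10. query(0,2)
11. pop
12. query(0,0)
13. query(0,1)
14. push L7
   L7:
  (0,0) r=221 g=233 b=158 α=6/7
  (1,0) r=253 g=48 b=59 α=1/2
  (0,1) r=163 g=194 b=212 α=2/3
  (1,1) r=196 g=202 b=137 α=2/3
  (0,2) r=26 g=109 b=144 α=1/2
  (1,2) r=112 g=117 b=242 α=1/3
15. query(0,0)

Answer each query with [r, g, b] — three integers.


(0,1) stack=L1,L2; from [0,0,0]:
+L1 (α=1/2) → [177/2, 69/2, 70]
+L2 (α=2/3) → [1045/6, 737/6, 562/3]
rounded: [174, 123, 187]

(1,2) stack=L1,L2; from [0,0,0]:
after L1 α=1/2: [133/2, 56, 87/2]
after L2 α=3/5: [38, 601/5, 429/5]
rounded: [38, 120, 86]

(0,0) stack=L1,L2,L3,L4; from [0,0,0]:
L1 α=1/2: [119, 65/2, 90]
L2 α=3/5: [247/5, 674/5, 231/5]
L3 α=1/2: [626/5, 357/5, 481/10]
L4 α=1: [212, 213, 225]
= [212, 213, 225]

(0,2) stack=L1,L2,L3,L4,L5,L6; from [0,0,0]:
after L1 α=4/7: [52/7, 992/7, 604/7]
after L2 α=1: [125, 97, 208]
after L3 α=2/3: [535/3, 199/3, 328/3]
after L4 α=1/2: [521/3, 170/3, 973/6]
after L5 α=1/3: [1198/9, 568/9, 1258/9]
after L6 α=2/3: [2422/27, 2242/27, 4750/27]
= [90, 83, 176]

(0,0) stack=L1,L2,L3,L4,L5; from [0,0,0]:
L1 α=1/2: [119, 65/2, 90]
L2 α=3/5: [247/5, 674/5, 231/5]
L3 α=1/2: [626/5, 357/5, 481/10]
L4 α=1: [212, 213, 225]
L5 α=2/3: [536/3, 541/3, 649/3]
rounded: [179, 180, 216]

(0,1) stack=L1,L2,L3,L4,L5; from [0,0,0]:
after L1 α=1/2: [177/2, 69/2, 70]
after L2 α=2/3: [1045/6, 737/6, 562/3]
after L3 α=5/8: [3545/16, 1407/16, 691/4]
after L4 α=1/2: [7145/32, 3071/32, 1259/8]
after L5 α=1/2: [12457/64, 5087/64, 2091/16]
rounded: [195, 79, 131]

query (0,0) [L1,L2,L3,L4,L5,L7] — begin 0,0,0
+L1 (α=1/2) → [119, 65/2, 90]
+L2 (α=3/5) → [247/5, 674/5, 231/5]
+L3 (α=1/2) → [626/5, 357/5, 481/10]
+L4 (α=1) → [212, 213, 225]
+L5 (α=2/3) → [536/3, 541/3, 649/3]
+L7 (α=6/7) → [4514/21, 4735/21, 499/3]
= [215, 225, 166]


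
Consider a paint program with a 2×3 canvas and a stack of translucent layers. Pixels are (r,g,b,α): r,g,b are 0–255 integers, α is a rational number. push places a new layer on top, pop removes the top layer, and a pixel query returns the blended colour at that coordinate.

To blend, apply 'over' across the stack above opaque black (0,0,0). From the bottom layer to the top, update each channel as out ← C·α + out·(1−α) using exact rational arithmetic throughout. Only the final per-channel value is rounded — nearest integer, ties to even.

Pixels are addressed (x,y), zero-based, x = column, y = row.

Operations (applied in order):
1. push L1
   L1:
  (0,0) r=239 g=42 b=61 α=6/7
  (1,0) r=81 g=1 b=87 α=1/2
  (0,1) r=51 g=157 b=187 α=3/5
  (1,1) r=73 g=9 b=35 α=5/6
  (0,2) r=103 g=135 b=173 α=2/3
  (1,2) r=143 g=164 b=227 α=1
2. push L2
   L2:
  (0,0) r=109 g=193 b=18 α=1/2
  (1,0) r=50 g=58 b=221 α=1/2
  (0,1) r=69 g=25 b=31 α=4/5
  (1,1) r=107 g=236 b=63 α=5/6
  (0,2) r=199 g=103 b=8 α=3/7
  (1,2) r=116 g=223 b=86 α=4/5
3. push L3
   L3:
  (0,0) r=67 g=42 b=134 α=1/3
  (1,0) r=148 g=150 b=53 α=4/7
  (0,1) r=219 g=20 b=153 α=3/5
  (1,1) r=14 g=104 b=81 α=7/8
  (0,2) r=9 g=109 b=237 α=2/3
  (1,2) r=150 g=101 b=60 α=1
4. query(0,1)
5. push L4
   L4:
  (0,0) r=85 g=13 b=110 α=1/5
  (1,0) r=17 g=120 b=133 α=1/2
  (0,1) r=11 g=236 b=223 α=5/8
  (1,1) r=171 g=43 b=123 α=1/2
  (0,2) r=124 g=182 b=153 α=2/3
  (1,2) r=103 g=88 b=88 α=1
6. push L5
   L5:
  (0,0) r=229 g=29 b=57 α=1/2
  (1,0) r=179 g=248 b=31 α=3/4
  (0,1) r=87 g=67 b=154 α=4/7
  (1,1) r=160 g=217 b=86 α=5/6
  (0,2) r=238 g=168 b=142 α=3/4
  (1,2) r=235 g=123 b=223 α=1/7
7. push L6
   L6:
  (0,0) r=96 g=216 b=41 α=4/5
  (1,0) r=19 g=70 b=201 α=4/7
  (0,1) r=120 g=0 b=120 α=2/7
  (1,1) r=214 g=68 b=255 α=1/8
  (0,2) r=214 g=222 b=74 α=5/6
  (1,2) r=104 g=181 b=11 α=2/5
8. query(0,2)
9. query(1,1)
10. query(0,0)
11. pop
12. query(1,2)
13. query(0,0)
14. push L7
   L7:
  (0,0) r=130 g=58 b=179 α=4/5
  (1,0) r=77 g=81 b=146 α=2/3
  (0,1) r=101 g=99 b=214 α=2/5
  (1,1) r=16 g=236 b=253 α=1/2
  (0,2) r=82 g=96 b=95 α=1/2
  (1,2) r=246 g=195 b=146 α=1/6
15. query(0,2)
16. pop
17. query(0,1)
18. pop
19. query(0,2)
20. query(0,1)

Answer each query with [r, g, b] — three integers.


query (0,1) [L1,L2,L3] — begin 0,0,0
L1 α=3/5: [153/5, 471/5, 561/5]
L2 α=4/5: [1533/25, 971/25, 1181/25]
L3 α=3/5: [19491/125, 3442/125, 13837/125]
= [156, 28, 111]

at x=0,y=2 over L1,L2,L3,L4,L5,L6:
+L1 (α=2/3) → [206/3, 90, 346/3]
+L2 (α=3/7) → [2615/21, 669/7, 208/3]
+L3 (α=2/3) → [2993/63, 2195/21, 1630/9]
+L4 (α=2/3) → [18617/189, 9839/63, 4384/27]
+L5 (α=3/4) → [153563/756, 41591/252, 7943/54]
+L6 (α=5/6) → [962483/4536, 321311/1512, 27923/324]
= [212, 213, 86]

query (1,1) [L1,L2,L3,L4,L5,L6] — begin 0,0,0
L1 α=5/6: [365/6, 15/2, 175/6]
L2 α=5/6: [3575/36, 2375/12, 2065/36]
L3 α=7/8: [7103/288, 11111/96, 22477/288]
L4 α=1/2: [56351/576, 15239/192, 57901/576]
L5 α=5/6: [517151/3456, 223559/1152, 305581/3456]
L6 α=1/8: [4359641/27648, 1643249/9216, 3020347/27648]
rounded: [158, 178, 109]

query (0,0) [L1,L2,L3,L4,L5,L6] — begin 0,0,0
after L1 α=6/7: [1434/7, 36, 366/7]
after L2 α=1/2: [2197/14, 229/2, 246/7]
after L3 α=1/3: [2666/21, 271/3, 1430/21]
after L4 α=1/5: [12449/105, 1123/15, 1606/21]
after L5 α=1/2: [18247/105, 779/15, 2803/42]
after L6 α=4/5: [58567/525, 13739/75, 9691/210]
= [112, 183, 46]

(1,2) stack=L1,L2,L3,L4,L5; from [0,0,0]:
after L1 α=1: [143, 164, 227]
after L2 α=4/5: [607/5, 1056/5, 571/5]
after L3 α=1: [150, 101, 60]
after L4 α=1: [103, 88, 88]
after L5 α=1/7: [853/7, 93, 751/7]
rounded: [122, 93, 107]

query (0,0) [L1,L2,L3,L4,L5] — begin 0,0,0
after L1 α=6/7: [1434/7, 36, 366/7]
after L2 α=1/2: [2197/14, 229/2, 246/7]
after L3 α=1/3: [2666/21, 271/3, 1430/21]
after L4 α=1/5: [12449/105, 1123/15, 1606/21]
after L5 α=1/2: [18247/105, 779/15, 2803/42]
rounded: [174, 52, 67]

(0,2) stack=L1,L2,L3,L4,L5,L7; from [0,0,0]:
after L1 α=2/3: [206/3, 90, 346/3]
after L2 α=3/7: [2615/21, 669/7, 208/3]
after L3 α=2/3: [2993/63, 2195/21, 1630/9]
after L4 α=2/3: [18617/189, 9839/63, 4384/27]
after L5 α=3/4: [153563/756, 41591/252, 7943/54]
after L7 α=1/2: [215555/1512, 65783/504, 13073/108]
rounded: [143, 131, 121]

(0,1) stack=L1,L2,L3,L4,L5; from [0,0,0]:
after L1 α=3/5: [153/5, 471/5, 561/5]
after L2 α=4/5: [1533/25, 971/25, 1181/25]
after L3 α=3/5: [19491/125, 3442/125, 13837/125]
after L4 α=5/8: [16337/250, 78913/500, 90443/500]
after L5 α=4/7: [136011/1750, 370739/3500, 579329/3500]
rounded: [78, 106, 166]

(0,2) stack=L1,L2,L3,L4; from [0,0,0]:
after L1 α=2/3: [206/3, 90, 346/3]
after L2 α=3/7: [2615/21, 669/7, 208/3]
after L3 α=2/3: [2993/63, 2195/21, 1630/9]
after L4 α=2/3: [18617/189, 9839/63, 4384/27]
= [99, 156, 162]

(0,1) stack=L1,L2,L3,L4; from [0,0,0]:
+L1 (α=3/5) → [153/5, 471/5, 561/5]
+L2 (α=4/5) → [1533/25, 971/25, 1181/25]
+L3 (α=3/5) → [19491/125, 3442/125, 13837/125]
+L4 (α=5/8) → [16337/250, 78913/500, 90443/500]
= [65, 158, 181]


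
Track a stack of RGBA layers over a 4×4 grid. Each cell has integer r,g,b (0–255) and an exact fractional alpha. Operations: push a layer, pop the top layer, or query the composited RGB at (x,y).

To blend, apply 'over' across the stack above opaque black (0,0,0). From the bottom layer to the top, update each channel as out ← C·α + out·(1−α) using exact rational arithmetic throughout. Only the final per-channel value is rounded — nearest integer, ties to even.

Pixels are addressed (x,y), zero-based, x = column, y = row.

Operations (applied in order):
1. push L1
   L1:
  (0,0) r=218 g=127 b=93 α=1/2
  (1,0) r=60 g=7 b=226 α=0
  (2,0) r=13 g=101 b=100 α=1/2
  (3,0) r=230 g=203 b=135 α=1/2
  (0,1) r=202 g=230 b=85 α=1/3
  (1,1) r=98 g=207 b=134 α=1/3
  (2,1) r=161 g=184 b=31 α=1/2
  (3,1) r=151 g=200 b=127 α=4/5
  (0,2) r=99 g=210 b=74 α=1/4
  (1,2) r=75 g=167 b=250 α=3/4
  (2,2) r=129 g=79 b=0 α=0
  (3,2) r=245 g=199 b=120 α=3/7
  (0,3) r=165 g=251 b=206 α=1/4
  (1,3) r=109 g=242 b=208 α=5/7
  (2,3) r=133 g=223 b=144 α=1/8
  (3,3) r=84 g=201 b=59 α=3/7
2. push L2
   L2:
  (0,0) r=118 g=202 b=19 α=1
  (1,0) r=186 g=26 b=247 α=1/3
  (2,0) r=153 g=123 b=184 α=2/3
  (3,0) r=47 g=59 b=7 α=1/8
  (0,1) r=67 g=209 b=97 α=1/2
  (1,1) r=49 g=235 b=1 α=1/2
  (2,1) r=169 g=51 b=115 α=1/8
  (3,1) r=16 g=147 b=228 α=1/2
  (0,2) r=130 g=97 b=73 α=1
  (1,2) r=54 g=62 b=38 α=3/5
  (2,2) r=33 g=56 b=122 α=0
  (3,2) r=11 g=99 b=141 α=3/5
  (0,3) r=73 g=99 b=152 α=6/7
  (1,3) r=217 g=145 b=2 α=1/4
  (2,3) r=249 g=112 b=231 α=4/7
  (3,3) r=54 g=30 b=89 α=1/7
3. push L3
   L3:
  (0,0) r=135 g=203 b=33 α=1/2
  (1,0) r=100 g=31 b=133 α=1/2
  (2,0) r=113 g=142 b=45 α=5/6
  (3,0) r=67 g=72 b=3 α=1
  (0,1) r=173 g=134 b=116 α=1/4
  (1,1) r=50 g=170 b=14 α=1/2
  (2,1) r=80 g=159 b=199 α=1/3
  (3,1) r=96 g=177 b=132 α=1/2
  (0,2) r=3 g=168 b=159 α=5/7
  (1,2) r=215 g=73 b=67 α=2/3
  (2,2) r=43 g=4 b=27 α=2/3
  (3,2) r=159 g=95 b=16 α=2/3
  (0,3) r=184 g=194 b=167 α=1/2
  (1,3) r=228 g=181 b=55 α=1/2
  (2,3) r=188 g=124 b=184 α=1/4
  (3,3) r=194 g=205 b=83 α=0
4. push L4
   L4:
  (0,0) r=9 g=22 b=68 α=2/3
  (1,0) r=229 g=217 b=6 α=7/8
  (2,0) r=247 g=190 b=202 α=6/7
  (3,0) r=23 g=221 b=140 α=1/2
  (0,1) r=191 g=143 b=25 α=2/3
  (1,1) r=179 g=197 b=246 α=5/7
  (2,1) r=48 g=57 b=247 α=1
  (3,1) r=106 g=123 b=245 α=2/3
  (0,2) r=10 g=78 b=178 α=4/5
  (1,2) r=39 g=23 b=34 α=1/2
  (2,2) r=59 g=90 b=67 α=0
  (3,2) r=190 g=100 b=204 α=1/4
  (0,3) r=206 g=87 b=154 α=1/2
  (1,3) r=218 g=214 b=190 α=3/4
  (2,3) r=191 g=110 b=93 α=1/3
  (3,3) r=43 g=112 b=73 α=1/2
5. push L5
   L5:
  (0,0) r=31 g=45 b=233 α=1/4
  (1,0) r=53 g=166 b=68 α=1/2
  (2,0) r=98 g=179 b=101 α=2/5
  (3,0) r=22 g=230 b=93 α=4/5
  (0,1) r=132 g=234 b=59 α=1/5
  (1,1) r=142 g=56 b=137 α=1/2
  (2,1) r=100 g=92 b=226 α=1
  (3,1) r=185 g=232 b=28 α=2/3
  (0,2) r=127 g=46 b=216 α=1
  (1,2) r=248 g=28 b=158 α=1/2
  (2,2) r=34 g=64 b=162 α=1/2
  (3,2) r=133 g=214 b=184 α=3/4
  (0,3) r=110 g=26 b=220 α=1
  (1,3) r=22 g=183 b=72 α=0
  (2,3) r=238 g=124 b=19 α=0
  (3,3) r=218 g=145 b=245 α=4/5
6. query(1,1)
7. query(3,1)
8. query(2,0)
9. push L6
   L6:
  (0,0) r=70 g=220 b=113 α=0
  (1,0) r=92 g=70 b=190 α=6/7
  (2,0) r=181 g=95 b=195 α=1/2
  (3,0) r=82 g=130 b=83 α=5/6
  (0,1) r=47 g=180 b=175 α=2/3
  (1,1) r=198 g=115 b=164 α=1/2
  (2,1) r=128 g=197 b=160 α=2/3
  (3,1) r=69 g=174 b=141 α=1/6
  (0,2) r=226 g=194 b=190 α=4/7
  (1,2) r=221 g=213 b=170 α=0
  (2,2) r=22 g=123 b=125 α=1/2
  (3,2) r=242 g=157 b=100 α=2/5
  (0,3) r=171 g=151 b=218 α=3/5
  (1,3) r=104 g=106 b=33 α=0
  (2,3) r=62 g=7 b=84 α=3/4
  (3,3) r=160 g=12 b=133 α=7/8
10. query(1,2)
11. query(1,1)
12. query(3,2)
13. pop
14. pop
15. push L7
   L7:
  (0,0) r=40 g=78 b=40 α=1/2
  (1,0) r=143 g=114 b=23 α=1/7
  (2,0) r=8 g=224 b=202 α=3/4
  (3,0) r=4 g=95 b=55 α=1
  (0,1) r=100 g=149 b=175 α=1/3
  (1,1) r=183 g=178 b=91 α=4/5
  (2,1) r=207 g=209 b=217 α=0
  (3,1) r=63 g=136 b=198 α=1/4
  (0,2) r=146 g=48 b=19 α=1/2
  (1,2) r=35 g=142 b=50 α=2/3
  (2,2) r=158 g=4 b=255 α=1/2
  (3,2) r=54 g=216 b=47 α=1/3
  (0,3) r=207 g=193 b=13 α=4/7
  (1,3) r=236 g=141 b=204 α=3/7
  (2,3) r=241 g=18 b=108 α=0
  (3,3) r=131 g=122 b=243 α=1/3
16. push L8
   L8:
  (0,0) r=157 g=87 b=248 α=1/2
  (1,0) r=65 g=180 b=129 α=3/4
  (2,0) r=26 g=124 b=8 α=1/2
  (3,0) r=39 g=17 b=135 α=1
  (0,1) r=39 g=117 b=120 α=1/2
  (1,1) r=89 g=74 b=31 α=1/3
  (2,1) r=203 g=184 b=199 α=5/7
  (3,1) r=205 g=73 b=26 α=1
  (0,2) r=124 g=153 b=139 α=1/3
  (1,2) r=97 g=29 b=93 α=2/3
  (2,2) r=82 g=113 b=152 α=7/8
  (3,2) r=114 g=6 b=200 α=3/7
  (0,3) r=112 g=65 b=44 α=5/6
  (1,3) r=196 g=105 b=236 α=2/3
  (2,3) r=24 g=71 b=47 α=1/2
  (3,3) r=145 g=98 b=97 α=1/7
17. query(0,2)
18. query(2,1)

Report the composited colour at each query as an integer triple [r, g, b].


at x=1,y=1 over L1,L2,L3,L4,L5:
+L1 (α=1/3) → [98/3, 69, 134/3]
+L2 (α=1/2) → [245/6, 152, 137/6]
+L3 (α=1/2) → [545/12, 161, 221/12]
+L4 (α=5/7) → [845/6, 1307/7, 7601/42]
+L5 (α=1/2) → [1697/12, 1699/14, 13355/84]
→ [141, 121, 159]

at x=3,y=1 over L1,L2,L3,L4,L5:
after L1 α=4/5: [604/5, 160, 508/5]
after L2 α=1/2: [342/5, 307/2, 824/5]
after L3 α=1/2: [411/5, 661/4, 742/5]
after L4 α=2/3: [1471/15, 1645/12, 1064/5]
after L5 α=2/3: [7021/45, 7213/36, 448/5]
= [156, 200, 90]

query (2,0) [L1,L2,L3,L4,L5] — begin 0,0,0
L1 α=1/2: [13/2, 101/2, 50]
L2 α=2/3: [625/6, 593/6, 418/3]
L3 α=5/6: [4015/36, 4853/36, 1093/18]
L4 α=6/7: [57367/252, 45893/252, 22909/126]
L5 α=2/5: [73831/420, 15193/84, 31393/210]
= [176, 181, 149]

(1,2) stack=L1,L2,L3,L4,L5,L6; from [0,0,0]:
L1 α=3/4: [225/4, 501/4, 375/2]
L2 α=3/5: [549/10, 873/10, 489/5]
L3 α=2/3: [4849/30, 2333/30, 1159/15]
L4 α=1/2: [6019/60, 3023/60, 1669/30]
L5 α=1/2: [20899/120, 4703/120, 6409/60]
L6 α=0: [20899/120, 4703/120, 6409/60]
= [174, 39, 107]

at x=1,y=1 over L1,L2,L3,L4,L5,L6:
+L1 (α=1/3) → [98/3, 69, 134/3]
+L2 (α=1/2) → [245/6, 152, 137/6]
+L3 (α=1/2) → [545/12, 161, 221/12]
+L4 (α=5/7) → [845/6, 1307/7, 7601/42]
+L5 (α=1/2) → [1697/12, 1699/14, 13355/84]
+L6 (α=1/2) → [4073/24, 3309/28, 27131/168]
→ [170, 118, 161]

(3,2) stack=L1,L2,L3,L4,L5,L6; from [0,0,0]:
L1 α=3/7: [105, 597/7, 360/7]
L2 α=3/5: [243/5, 3273/35, 3681/35]
L3 α=2/3: [611/5, 9923/105, 4801/105]
L4 α=1/4: [2783/20, 13423/140, 11941/140]
L5 α=3/4: [10763/80, 103303/560, 89221/560]
L6 α=2/5: [71009/400, 485749/2800, 379663/2800]
→ [178, 173, 136]

at x=0,y=2 over L1,L2,L3,L4,L7,L8:
L1 α=1/4: [99/4, 105/2, 37/2]
L2 α=1: [130, 97, 73]
L3 α=5/7: [275/7, 1034/7, 941/7]
L4 α=4/5: [111/7, 3218/35, 1185/7]
L7 α=1/2: [1133/14, 2449/35, 659/7]
L8 α=1/3: [667/7, 10253/105, 2291/21]
→ [95, 98, 109]

query (2,1) [L1,L2,L3,L4,L7,L8] — begin 0,0,0
after L1 α=1/2: [161/2, 92, 31/2]
after L2 α=1/8: [1465/16, 695/8, 447/16]
after L3 α=1/3: [2105/24, 1331/12, 2039/24]
after L4 α=1: [48, 57, 247]
after L7 α=0: [48, 57, 247]
after L8 α=5/7: [1111/7, 1034/7, 1489/7]
= [159, 148, 213]
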